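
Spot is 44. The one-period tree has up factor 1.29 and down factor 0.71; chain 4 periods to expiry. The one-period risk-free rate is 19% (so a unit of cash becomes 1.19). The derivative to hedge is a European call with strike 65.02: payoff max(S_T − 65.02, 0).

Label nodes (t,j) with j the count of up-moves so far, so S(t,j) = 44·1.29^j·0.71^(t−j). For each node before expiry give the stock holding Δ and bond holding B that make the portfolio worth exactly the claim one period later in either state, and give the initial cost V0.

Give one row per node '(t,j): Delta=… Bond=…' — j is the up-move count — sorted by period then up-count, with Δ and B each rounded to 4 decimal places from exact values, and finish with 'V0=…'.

Under the risk-neutral measure, an up-move has probability p* = (R−d)/(u−d) = 0.8276 and values discount at R = 1.19.
Terminal payoffs: V(4,0)=0.0000, V(4,1)=0.0000, V(4,2)=0.0000, V(4,3)=2.0426, V(4,4)=56.8261
  t=3,j=0: stock 15.7481 → up 20.3150 (V=0.0000), down 11.1811 (V=0.0000). Price 0.0000; hedge Δ=0.0000, bond B=0.0000.
  t=3,j=1: stock 28.6127 → up 36.9104 (V=0.0000), down 20.3150 (V=0.0000). Price 0.0000; hedge Δ=0.0000, bond B=0.0000.
  t=3,j=2: stock 51.9865 → up 67.0626 (V=2.0426), down 36.9104 (V=0.0000). Price 1.4205; hedge Δ=0.0677, bond B=-2.1012.
  t=3,j=3: stock 94.4543 → up 121.8461 (V=56.8261), down 67.0626 (V=2.0426). Price 39.8157; hedge Δ=1.0000, bond B=-54.6387.
  t=2,j=0: stock 22.1804 → up 28.6127 (V=0.0000), down 15.7481 (V=0.0000). Price 0.0000; hedge Δ=0.0000, bond B=0.0000.
  t=2,j=1: stock 40.2996 → up 51.9865 (V=1.4205), down 28.6127 (V=0.0000). Price 0.9879; hedge Δ=0.0608, bond B=-1.4613.
  t=2,j=2: stock 73.2204 → up 94.4543 (V=39.8157), down 51.9865 (V=1.4205). Price 27.8956; hedge Δ=0.9041, bond B=-38.3029.
  t=1,j=0: stock 31.2400 → up 40.2996 (V=0.9879), down 22.1804 (V=0.0000). Price 0.6870; hedge Δ=0.0545, bond B=-1.0162.
  t=1,j=1: stock 56.7600 → up 73.2204 (V=27.8956), down 40.2996 (V=0.9879). Price 19.5432; hedge Δ=0.8173, bond B=-26.8495.
  t=0,j=0: stock 44.0000 → up 56.7600 (V=19.5432), down 31.2400 (V=0.6870). Price 13.6908; hedge Δ=0.7389, bond B=-18.8197.
Each (Δ,B) replicates both successor values, so the strategy is self-financing and V0 is arbitrage-free.

(0,0): Delta=0.7389 Bond=-18.8197
(1,0): Delta=0.0545 Bond=-1.0162
(1,1): Delta=0.8173 Bond=-26.8495
(2,0): Delta=0.0000 Bond=0.0000
(2,1): Delta=0.0608 Bond=-1.4613
(2,2): Delta=0.9041 Bond=-38.3029
(3,0): Delta=0.0000 Bond=0.0000
(3,1): Delta=0.0000 Bond=0.0000
(3,2): Delta=0.0677 Bond=-2.1012
(3,3): Delta=1.0000 Bond=-54.6387
V0=13.6908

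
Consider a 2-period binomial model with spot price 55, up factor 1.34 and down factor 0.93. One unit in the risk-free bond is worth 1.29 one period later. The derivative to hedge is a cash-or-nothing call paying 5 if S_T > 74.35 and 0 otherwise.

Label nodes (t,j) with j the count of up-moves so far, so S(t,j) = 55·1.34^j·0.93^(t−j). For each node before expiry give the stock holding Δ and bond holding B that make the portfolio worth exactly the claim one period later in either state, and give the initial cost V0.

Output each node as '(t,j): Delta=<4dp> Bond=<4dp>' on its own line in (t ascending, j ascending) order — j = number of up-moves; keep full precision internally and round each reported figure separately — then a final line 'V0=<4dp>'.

The replicating-portfolio and risk-neutral prices coincide; use p* = (1.29−0.93)/(1.34−0.93) = 0.8780 for the latter.
Terminal values V(2,·): V(2,0)=0.0000, V(2,1)=0.0000, V(2,2)=5.0000
  t=1,j=0: stock 51.1500 → up 68.5410 (V=0.0000), down 47.5695 (V=0.0000). Price 0.0000; hedge Δ=0.0000, bond B=0.0000.
  t=1,j=1: stock 73.7000 → up 98.7580 (V=5.0000), down 68.5410 (V=0.0000). Price 3.4033; hedge Δ=0.1655, bond B=-8.7918.
  t=0,j=0: stock 55.0000 → up 73.7000 (V=3.4033), down 51.1500 (V=0.0000). Price 2.3165; hedge Δ=0.1509, bond B=-5.9842.
The time-0 hedge costs 2.3165, which is the no-arbitrage price.

(0,0): Delta=0.1509 Bond=-5.9842
(1,0): Delta=0.0000 Bond=0.0000
(1,1): Delta=0.1655 Bond=-8.7918
V0=2.3165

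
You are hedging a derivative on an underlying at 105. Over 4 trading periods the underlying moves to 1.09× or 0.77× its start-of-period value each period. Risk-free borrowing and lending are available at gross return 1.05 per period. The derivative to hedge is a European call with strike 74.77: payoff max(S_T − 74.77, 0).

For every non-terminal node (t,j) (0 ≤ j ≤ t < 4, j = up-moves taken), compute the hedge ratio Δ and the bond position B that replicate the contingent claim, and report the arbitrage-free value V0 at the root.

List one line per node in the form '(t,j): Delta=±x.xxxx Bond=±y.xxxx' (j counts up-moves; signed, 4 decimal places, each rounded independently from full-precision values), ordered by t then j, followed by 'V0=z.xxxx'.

Since d<R<u, set p* = (R−d)/(u−d) = 0.8750; price each node as the discounted p*-expectation of its children.
At expiry t=4: V(4,0)=0.0000, V(4,1)=0.0000, V(4,2)=0.0000, V(4,3)=29.9331, V(4,4)=73.4461
(3,0): S=47.9360. Δ = (V_up−V_dn)/(S_up−S_dn) = (0.0000−0.0000)/(52.2502−36.9107) = 0.0000. V = [p*·0.0000 + (1−p*)·0.0000]/1.05 = 0.0000. B = V − Δ·S = 0.0000.
(3,1): S=67.8574. Δ = (V_up−V_dn)/(S_up−S_dn) = (0.0000−0.0000)/(73.9646−52.2502) = 0.0000. V = [p*·0.0000 + (1−p*)·0.0000]/1.05 = 0.0000. B = V − Δ·S = 0.0000.
(3,2): S=96.0579. Δ = (V_up−V_dn)/(S_up−S_dn) = (29.9331−0.0000)/(104.7031−73.9646) = 0.9738. V = [p*·29.9331 + (1−p*)·0.0000]/1.05 = 24.9442. B = V − Δ·S = -68.5967.
(3,3): S=135.9780. Δ = (V_up−V_dn)/(S_up−S_dn) = (73.4461−29.9331)/(148.2161−104.7031) = 1.0000. V = [p*·73.4461 + (1−p*)·29.9331]/1.05 = 64.7685. B = V − Δ·S = -71.2095.
(2,0): S=62.2545. Δ = (V_up−V_dn)/(S_up−S_dn) = (0.0000−0.0000)/(67.8574−47.9360) = 0.0000. V = [p*·0.0000 + (1−p*)·0.0000]/1.05 = 0.0000. B = V − Δ·S = 0.0000.
(2,1): S=88.1265. Δ = (V_up−V_dn)/(S_up−S_dn) = (24.9442−0.0000)/(96.0579−67.8574) = 0.8845. V = [p*·24.9442 + (1−p*)·0.0000]/1.05 = 20.7869. B = V − Δ·S = -57.1639.
(2,2): S=124.7505. Δ = (V_up−V_dn)/(S_up−S_dn) = (64.7685−24.9442)/(135.9780−96.0579) = 0.9976. V = [p*·64.7685 + (1−p*)·24.9442]/1.05 = 56.9433. B = V − Δ·S = -67.5075.
(1,0): S=80.8500. Δ = (V_up−V_dn)/(S_up−S_dn) = (20.7869−0.0000)/(88.1265−62.2545) = 0.8035. V = [p*·20.7869 + (1−p*)·0.0000]/1.05 = 17.3224. B = V − Δ·S = -47.6366.
(1,1): S=114.4500. Δ = (V_up−V_dn)/(S_up−S_dn) = (56.9433−20.7869)/(124.7505−88.1265) = 0.9872. V = [p*·56.9433 + (1−p*)·20.7869]/1.05 = 49.9274. B = V − Δ·S = -63.0615.
(0,0): S=105.0000. Δ = (V_up−V_dn)/(S_up−S_dn) = (49.9274−17.3224)/(114.4500−80.8500) = 0.9704. V = [p*·49.9274 + (1−p*)·17.3224]/1.05 = 43.6684. B = V − Δ·S = -58.2223.
Check: Δ(0,0)·S0 + B(0,0) = 43.6684 = V0.

(0,0): Delta=0.9704 Bond=-58.2223
(1,0): Delta=0.8035 Bond=-47.6366
(1,1): Delta=0.9872 Bond=-63.0615
(2,0): Delta=0.0000 Bond=0.0000
(2,1): Delta=0.8845 Bond=-57.1639
(2,2): Delta=0.9976 Bond=-67.5075
(3,0): Delta=0.0000 Bond=0.0000
(3,1): Delta=0.0000 Bond=0.0000
(3,2): Delta=0.9738 Bond=-68.5967
(3,3): Delta=1.0000 Bond=-71.2095
V0=43.6684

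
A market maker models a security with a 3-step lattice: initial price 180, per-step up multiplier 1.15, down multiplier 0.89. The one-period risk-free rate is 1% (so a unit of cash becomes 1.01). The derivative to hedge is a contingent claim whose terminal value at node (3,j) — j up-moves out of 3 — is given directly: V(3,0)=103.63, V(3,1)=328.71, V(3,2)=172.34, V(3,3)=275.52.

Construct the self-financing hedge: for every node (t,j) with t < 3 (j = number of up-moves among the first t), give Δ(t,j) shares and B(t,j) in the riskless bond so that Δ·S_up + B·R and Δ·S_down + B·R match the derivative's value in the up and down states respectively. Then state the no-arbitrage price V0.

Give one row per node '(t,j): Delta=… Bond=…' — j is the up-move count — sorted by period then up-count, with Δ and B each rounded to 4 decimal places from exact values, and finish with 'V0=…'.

(0,0): Delta=0.1993 Bond=191.7538
(1,0): Delta=1.1654 Bond=38.9107
(1,1): Delta=-0.6729 Bond=374.2256
(2,0): Delta=6.0717 Bond=-660.2338
(2,1): Delta=-3.2645 Bond=855.4223
(2,2): Delta=1.6671 Bond=-179.0625
V0=227.6353

Under the risk-neutral measure, an up-move has probability p* = (R−d)/(u−d) = 0.4615 and values discount at R = 1.01.
At expiry t=3: V(3,0)=103.6300, V(3,1)=328.7100, V(3,2)=172.3400, V(3,3)=275.5200
  t=2,j=0: stock 142.5780 → up 163.9647 (V=328.7100), down 126.8944 (V=103.6300). Price 205.4585; hedge Δ=6.0717, bond B=-660.2338.
  t=2,j=1: stock 184.2300 → up 211.8645 (V=172.3400), down 163.9647 (V=328.7100). Price 253.9992; hedge Δ=-3.2645, bond B=855.4223.
  t=2,j=2: stock 238.0500 → up 273.7575 (V=275.5200), down 211.8645 (V=172.3400). Price 217.7837; hedge Δ=1.6671, bond B=-179.0625.
  t=1,j=0: stock 160.2000 → up 184.2300 (V=253.9992), down 142.5780 (V=205.4585). Price 225.6059; hedge Δ=1.1654, bond B=38.9107.
  t=1,j=1: stock 207.0000 → up 238.0500 (V=217.7837), down 184.2300 (V=253.9992). Price 234.9350; hedge Δ=-0.6729, bond B=374.2256.
  t=0,j=0: stock 180.0000 → up 207.0000 (V=234.9350), down 160.2000 (V=225.6059). Price 227.6353; hedge Δ=0.1993, bond B=191.7538.
The time-0 hedge costs 227.6353, which is the no-arbitrage price.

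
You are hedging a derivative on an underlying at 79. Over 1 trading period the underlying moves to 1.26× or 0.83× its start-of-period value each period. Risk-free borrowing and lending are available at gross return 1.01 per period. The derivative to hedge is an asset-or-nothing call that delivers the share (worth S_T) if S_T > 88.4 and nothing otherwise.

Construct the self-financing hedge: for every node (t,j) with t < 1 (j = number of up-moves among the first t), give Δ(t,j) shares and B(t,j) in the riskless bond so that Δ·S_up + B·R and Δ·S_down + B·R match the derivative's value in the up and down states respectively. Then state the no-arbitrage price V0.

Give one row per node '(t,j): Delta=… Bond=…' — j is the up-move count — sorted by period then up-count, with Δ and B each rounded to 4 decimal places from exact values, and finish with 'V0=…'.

(0,0): Delta=2.9302 Bond=-190.2330
V0=41.2554

The replicating-portfolio and risk-neutral prices coincide; use p* = (1.01−0.83)/(1.26−0.83) = 0.4186 for the latter.
Terminal values V(1,·): V(1,0)=0.0000, V(1,1)=99.5400
Node (0,0) S=79.0000: V=(p*·99.5400+(1−p*)·0.0000)/1.01=41.2554; Δ=(99.5400−0.0000)/(99.5400−65.5700)=2.9302; B=V−Δ·S=-190.2330
Check: Δ(0,0)·S0 + B(0,0) = 41.2554 = V0.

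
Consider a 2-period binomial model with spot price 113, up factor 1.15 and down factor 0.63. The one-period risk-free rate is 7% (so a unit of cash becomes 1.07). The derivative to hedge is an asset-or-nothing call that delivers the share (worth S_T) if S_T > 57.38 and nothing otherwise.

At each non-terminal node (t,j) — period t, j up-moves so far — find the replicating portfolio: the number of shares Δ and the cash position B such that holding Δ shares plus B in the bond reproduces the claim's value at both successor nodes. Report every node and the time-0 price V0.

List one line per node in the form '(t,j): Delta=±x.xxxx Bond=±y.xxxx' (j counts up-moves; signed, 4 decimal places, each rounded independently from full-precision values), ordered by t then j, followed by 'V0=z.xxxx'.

Risk-neutral probability p* = (R−d)/(u−d) = (1.07−0.63)/(1.15−0.63) = 0.8462.
Terminal values V(2,·): V(2,0)=0.0000, V(2,1)=81.8685, V(2,2)=149.4425
  t=1,j=0: stock 71.1900 → up 81.8685 (V=81.8685), down 44.8497 (V=0.0000). Price 64.7414; hedge Δ=2.2115, bond B=-92.6980.
  t=1,j=1: stock 129.9500 → up 149.4425 (V=149.4425), down 81.8685 (V=81.8685). Price 129.9500; hedge Δ=1.0000, bond B=0.0000.
  t=0,j=0: stock 113.0000 → up 129.9500 (V=129.9500), down 71.1900 (V=64.7414). Price 112.0728; hedge Δ=1.1097, bond B=-13.3282.
Check: Δ(0,0)·S0 + B(0,0) = 112.0728 = V0.

(0,0): Delta=1.1097 Bond=-13.3282
(1,0): Delta=2.2115 Bond=-92.6980
(1,1): Delta=1.0000 Bond=0.0000
V0=112.0728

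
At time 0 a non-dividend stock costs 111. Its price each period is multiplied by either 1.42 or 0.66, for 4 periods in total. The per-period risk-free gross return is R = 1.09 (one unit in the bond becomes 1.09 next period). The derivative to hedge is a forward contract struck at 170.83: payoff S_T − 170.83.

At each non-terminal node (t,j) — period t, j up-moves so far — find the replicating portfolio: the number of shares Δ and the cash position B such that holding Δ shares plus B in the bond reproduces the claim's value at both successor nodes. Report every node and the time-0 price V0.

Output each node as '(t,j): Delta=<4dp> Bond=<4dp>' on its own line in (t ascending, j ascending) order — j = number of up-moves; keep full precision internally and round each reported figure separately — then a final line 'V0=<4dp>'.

No-arbitrage ⇒ martingale measure with p* = (R−d)/(u−d) = 0.5658.
Payoff layer (t=4): V(4,0)=-149.7680, V(4,1)=-125.5149, V(4,2)=-73.3338, V(4,3)=38.9345, V(4,4)=280.4815
(3,0): S=31.9121. Δ = (V_up−V_dn)/(S_up−S_dn) = (-125.5149−-149.7680)/(45.3151−21.0620) = 1.0000. V = [p*·-125.5149 + (1−p*)·-149.7680]/1.09 = -124.8127. B = V − Δ·S = -156.7248.
(3,1): S=68.6593. Δ = (V_up−V_dn)/(S_up−S_dn) = (-73.3338−-125.5149)/(97.4962−45.3151) = 1.0000. V = [p*·-73.3338 + (1−p*)·-125.5149]/1.09 = -88.0655. B = V − Δ·S = -156.7248.
(3,2): S=147.7215. Δ = (V_up−V_dn)/(S_up−S_dn) = (38.9345−-73.3338)/(209.7645−97.4962) = 1.0000. V = [p*·38.9345 + (1−p*)·-73.3338]/1.09 = -9.0033. B = V − Δ·S = -156.7248.
(3,3): S=317.8250. Δ = (V_up−V_dn)/(S_up−S_dn) = (280.4815−38.9345)/(451.3115−209.7645) = 1.0000. V = [p*·280.4815 + (1−p*)·38.9345]/1.09 = 161.1002. B = V − Δ·S = -156.7248.
(2,0): S=48.3516. Δ = (V_up−V_dn)/(S_up−S_dn) = (-88.0655−-124.8127)/(68.6593−31.9121) = 1.0000. V = [p*·-88.0655 + (1−p*)·-124.8127]/1.09 = -95.4326. B = V − Δ·S = -143.7842.
(2,1): S=104.0292. Δ = (V_up−V_dn)/(S_up−S_dn) = (-9.0033−-88.0655)/(147.7215−68.6593) = 1.0000. V = [p*·-9.0033 + (1−p*)·-88.0655]/1.09 = -39.7550. B = V − Δ·S = -143.7842.
(2,2): S=223.8204. Δ = (V_up−V_dn)/(S_up−S_dn) = (161.1002−-9.0033)/(317.8250−147.7215) = 1.0000. V = [p*·161.1002 + (1−p*)·-9.0033]/1.09 = 80.0362. B = V − Δ·S = -143.7842.
(1,0): S=73.2600. Δ = (V_up−V_dn)/(S_up−S_dn) = (-39.7550−-95.4326)/(104.0292−48.3516) = 1.0000. V = [p*·-39.7550 + (1−p*)·-95.4326]/1.09 = -58.6521. B = V − Δ·S = -131.9121.
(1,1): S=157.6200. Δ = (V_up−V_dn)/(S_up−S_dn) = (80.0362−-39.7550)/(223.8204−104.0292) = 1.0000. V = [p*·80.0362 + (1−p*)·-39.7550]/1.09 = 25.7079. B = V − Δ·S = -131.9121.
(0,0): S=111.0000. Δ = (V_up−V_dn)/(S_up−S_dn) = (25.7079−-58.6521)/(157.6200−73.2600) = 1.0000. V = [p*·25.7079 + (1−p*)·-58.6521]/1.09 = -10.0203. B = V − Δ·S = -121.0203.
Root portfolio cost Δ·111+B reproduces V0=-10.0203.

(0,0): Delta=1.0000 Bond=-121.0203
(1,0): Delta=1.0000 Bond=-131.9121
(1,1): Delta=1.0000 Bond=-131.9121
(2,0): Delta=1.0000 Bond=-143.7842
(2,1): Delta=1.0000 Bond=-143.7842
(2,2): Delta=1.0000 Bond=-143.7842
(3,0): Delta=1.0000 Bond=-156.7248
(3,1): Delta=1.0000 Bond=-156.7248
(3,2): Delta=1.0000 Bond=-156.7248
(3,3): Delta=1.0000 Bond=-156.7248
V0=-10.0203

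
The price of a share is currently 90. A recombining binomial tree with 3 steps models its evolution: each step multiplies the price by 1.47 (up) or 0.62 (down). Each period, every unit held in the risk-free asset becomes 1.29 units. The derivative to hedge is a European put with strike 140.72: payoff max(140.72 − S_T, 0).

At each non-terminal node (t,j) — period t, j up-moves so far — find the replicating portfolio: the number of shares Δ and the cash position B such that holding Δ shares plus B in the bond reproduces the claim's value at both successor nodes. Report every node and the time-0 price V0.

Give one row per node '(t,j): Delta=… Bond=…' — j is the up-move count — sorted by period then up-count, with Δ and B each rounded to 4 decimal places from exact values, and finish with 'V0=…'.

(0,0): Delta=-0.2915 Bond=34.9054
(1,0): Delta=-1.0000 Bond=84.5622
(1,1): Delta=-0.2112 Bond=34.4069
(2,0): Delta=-1.0000 Bond=109.0853
(2,1): Delta=-1.0000 Bond=109.0853
(2,2): Delta=-0.1218 Bond=27.0027
V0=8.6703

The replicating-portfolio and risk-neutral prices coincide; use p* = (1.29−0.62)/(1.47−0.62) = 0.7882 for the latter.
Payoff layer (t=3): V(3,0)=119.2705, V(3,1)=89.8639, V(3,2)=20.1418, V(3,3)=0.0000
Node (2,0) S=34.5960: V=(p*·89.8639+(1−p*)·119.2705)/1.29=74.4893; Δ=(89.8639−119.2705)/(50.8561−21.4495)=-1.0000; B=V−Δ·S=109.0853
Node (2,1) S=82.0260: V=(p*·20.1418+(1−p*)·89.8639)/1.29=27.0593; Δ=(20.1418−89.8639)/(120.5782−50.8561)=-1.0000; B=V−Δ·S=109.0853
Node (2,2) S=194.4810: V=(p*·0.0000+(1−p*)·20.1418)/1.29=3.3064; Δ=(0.0000−20.1418)/(285.8871−120.5782)=-0.1218; B=V−Δ·S=27.0027
Node (1,0) S=55.8000: V=(p*·27.0593+(1−p*)·74.4893)/1.29=28.7622; Δ=(27.0593−74.4893)/(82.0260−34.5960)=-1.0000; B=V−Δ·S=84.5622
Node (1,1) S=132.3000: V=(p*·3.3064+(1−p*)·27.0593)/1.29=6.4624; Δ=(3.3064−27.0593)/(194.4810−82.0260)=-0.2112; B=V−Δ·S=34.4069
Node (0,0) S=90.0000: V=(p*·6.4624+(1−p*)·28.7622)/1.29=8.6703; Δ=(6.4624−28.7622)/(132.3000−55.8000)=-0.2915; B=V−Δ·S=34.9054
Check: Δ(0,0)·S0 + B(0,0) = 8.6703 = V0.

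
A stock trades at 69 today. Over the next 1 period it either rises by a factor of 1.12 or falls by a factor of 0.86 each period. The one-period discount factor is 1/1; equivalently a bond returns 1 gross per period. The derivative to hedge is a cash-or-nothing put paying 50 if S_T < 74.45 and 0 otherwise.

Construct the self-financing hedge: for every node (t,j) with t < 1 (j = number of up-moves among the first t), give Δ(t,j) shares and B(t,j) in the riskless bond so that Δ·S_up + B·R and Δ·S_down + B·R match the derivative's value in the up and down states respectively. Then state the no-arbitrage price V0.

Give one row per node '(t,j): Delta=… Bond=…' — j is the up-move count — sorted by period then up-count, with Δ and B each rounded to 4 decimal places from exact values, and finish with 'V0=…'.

Under the risk-neutral measure, an up-move has probability p* = (R−d)/(u−d) = 0.5385 and values discount at R = 1.
At expiry t=1: V(1,0)=50.0000, V(1,1)=0.0000
  t=0,j=0: stock 69.0000 → up 77.2800 (V=0.0000), down 59.3400 (V=50.0000). Price 23.0769; hedge Δ=-2.7871, bond B=215.3846.
Root portfolio cost Δ·69+B reproduces V0=23.0769.

(0,0): Delta=-2.7871 Bond=215.3846
V0=23.0769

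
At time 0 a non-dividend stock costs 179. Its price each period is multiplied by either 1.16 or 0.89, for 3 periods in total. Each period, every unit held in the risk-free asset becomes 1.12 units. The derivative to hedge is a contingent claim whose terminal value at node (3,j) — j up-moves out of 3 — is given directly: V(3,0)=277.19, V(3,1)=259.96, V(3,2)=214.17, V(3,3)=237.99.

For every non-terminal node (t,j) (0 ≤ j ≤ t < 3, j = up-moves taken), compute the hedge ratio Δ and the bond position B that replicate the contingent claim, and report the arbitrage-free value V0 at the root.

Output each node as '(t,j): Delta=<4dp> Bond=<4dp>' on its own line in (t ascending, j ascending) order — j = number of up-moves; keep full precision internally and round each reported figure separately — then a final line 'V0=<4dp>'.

(0,0): Delta=0.0882 Bond=149.1018
(1,0): Delta=-0.8627 Bond=318.4813
(1,1): Delta=0.2151 Bond=140.6483
(2,0): Delta=-0.4501 Bond=298.2011
(2,1): Delta=-0.9177 Bond=366.8727
(2,2): Delta=0.3663 Bond=121.1181
V0=164.8964

Since d<R<u, set p* = (R−d)/(u−d) = 0.8519; price each node as the discounted p*-expectation of its children.
Terminal values V(3,·): V(3,0)=277.1900, V(3,1)=259.9600, V(3,2)=214.1700, V(3,3)=237.9900
  t=2,j=0: stock 141.7859 → up 164.4716 (V=259.9600), down 126.1895 (V=277.1900). Price 234.3862; hedge Δ=-0.4501, bond B=298.2011.
  t=2,j=1: stock 184.7996 → up 214.3675 (V=214.1700), down 164.4716 (V=259.9600). Price 197.2801; hedge Δ=-0.9177, bond B=366.8727.
  t=2,j=2: stock 240.8624 → up 279.4004 (V=237.9900), down 214.3675 (V=214.1700). Price 209.3403; hedge Δ=0.3663, bond B=121.1181.
  t=1,j=0: stock 159.3100 → up 184.7996 (V=197.2801), down 141.7859 (V=234.3862). Price 181.0512; hedge Δ=-0.8627, bond B=318.4813.
  t=1,j=1: stock 207.6400 → up 240.8624 (V=209.3403), down 184.7996 (V=197.2801). Price 185.3157; hedge Δ=0.2151, bond B=140.6483.
  t=0,j=0: stock 179.0000 → up 207.6400 (V=185.3157), down 159.3100 (V=181.0512). Price 164.8964; hedge Δ=0.0882, bond B=149.1018.
Root portfolio cost Δ·179+B reproduces V0=164.8964.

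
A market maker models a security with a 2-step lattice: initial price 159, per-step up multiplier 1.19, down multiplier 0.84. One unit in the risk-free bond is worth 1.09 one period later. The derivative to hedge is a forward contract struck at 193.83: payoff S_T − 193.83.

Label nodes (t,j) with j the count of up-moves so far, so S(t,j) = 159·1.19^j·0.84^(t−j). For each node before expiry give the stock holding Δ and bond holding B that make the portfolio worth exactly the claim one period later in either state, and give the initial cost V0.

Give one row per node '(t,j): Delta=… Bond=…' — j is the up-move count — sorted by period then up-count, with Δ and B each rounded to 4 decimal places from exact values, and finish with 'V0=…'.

(0,0): Delta=1.0000 Bond=-163.1428
(1,0): Delta=1.0000 Bond=-177.8257
(1,1): Delta=1.0000 Bond=-177.8257
V0=-4.1428

The replicating-portfolio and risk-neutral prices coincide; use p* = (1.09−0.84)/(1.19−0.84) = 0.7143 for the latter.
Payoff layer (t=2): V(2,0)=-81.6396, V(2,1)=-34.8936, V(2,2)=31.3299
(1,0): S=133.5600. Δ = (V_up−V_dn)/(S_up−S_dn) = (-34.8936−-81.6396)/(158.9364−112.1904) = 1.0000. V = [p*·-34.8936 + (1−p*)·-81.6396]/1.09 = -44.2657. B = V − Δ·S = -177.8257.
(1,1): S=189.2100. Δ = (V_up−V_dn)/(S_up−S_dn) = (31.3299−-34.8936)/(225.1599−158.9364) = 1.0000. V = [p*·31.3299 + (1−p*)·-34.8936]/1.09 = 11.3843. B = V − Δ·S = -177.8257.
(0,0): S=159.0000. Δ = (V_up−V_dn)/(S_up−S_dn) = (11.3843−-44.2657)/(189.2100−133.5600) = 1.0000. V = [p*·11.3843 + (1−p*)·-44.2657]/1.09 = -4.1428. B = V − Δ·S = -163.1428.
Check: Δ(0,0)·S0 + B(0,0) = -4.1428 = V0.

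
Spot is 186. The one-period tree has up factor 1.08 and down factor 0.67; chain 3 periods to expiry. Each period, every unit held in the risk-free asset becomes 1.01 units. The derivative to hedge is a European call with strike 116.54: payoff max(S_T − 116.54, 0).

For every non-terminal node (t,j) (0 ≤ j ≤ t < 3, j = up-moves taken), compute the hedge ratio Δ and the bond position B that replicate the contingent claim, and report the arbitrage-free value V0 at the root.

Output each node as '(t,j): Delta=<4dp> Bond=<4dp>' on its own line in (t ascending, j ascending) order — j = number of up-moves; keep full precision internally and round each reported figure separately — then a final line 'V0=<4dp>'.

Since d<R<u, set p* = (R−d)/(u−d) = 0.8293; price each node as the discounted p*-expectation of its children.
Terminal payoffs: V(3,0)=0.0000, V(3,1)=0.0000, V(3,2)=28.8168, V(3,3)=117.7664
  t=2,j=0: stock 83.4954 → up 90.1750 (V=0.0000), down 55.9419 (V=0.0000). Price 0.0000; hedge Δ=0.0000, bond B=0.0000.
  t=2,j=1: stock 134.5896 → up 145.3568 (V=28.8168), down 90.1750 (V=0.0000). Price 23.6602; hedge Δ=0.5222, bond B=-46.6246.
  t=2,j=2: stock 216.9504 → up 234.3064 (V=117.7664), down 145.3568 (V=28.8168). Price 101.5643; hedge Δ=1.0000, bond B=-115.3861.
  t=1,j=0: stock 124.6200 → up 134.5896 (V=23.6602), down 83.4954 (V=0.0000). Price 19.4264; hedge Δ=0.4631, bond B=-38.2815.
  t=1,j=1: stock 200.8800 → up 216.9504 (V=101.5643), down 134.5896 (V=23.6602). Price 87.3897; hedge Δ=0.9459, bond B=-102.6202.
  t=0,j=0: stock 186.0000 → up 200.8800 (V=87.3897), down 124.6200 (V=19.4264). Price 75.0358; hedge Δ=0.8912, bond B=-90.7282.
The time-0 hedge costs 75.0358, which is the no-arbitrage price.

(0,0): Delta=0.8912 Bond=-90.7282
(1,0): Delta=0.4631 Bond=-38.2815
(1,1): Delta=0.9459 Bond=-102.6202
(2,0): Delta=0.0000 Bond=0.0000
(2,1): Delta=0.5222 Bond=-46.6246
(2,2): Delta=1.0000 Bond=-115.3861
V0=75.0358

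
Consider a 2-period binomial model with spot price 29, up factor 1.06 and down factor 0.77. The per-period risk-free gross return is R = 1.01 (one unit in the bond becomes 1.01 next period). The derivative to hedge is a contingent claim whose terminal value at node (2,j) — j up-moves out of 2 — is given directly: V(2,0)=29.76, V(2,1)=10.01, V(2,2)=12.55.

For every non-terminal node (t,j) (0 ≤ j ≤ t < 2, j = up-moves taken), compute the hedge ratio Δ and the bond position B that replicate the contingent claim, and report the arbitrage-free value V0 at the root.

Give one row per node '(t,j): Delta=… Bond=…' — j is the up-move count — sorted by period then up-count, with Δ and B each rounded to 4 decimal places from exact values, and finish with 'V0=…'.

(0,0): Delta=-0.1534 Bond=16.5426
(1,0): Delta=-3.0499 Bond=81.3858
(1,1): Delta=0.2849 Bond=3.2335
V0=12.0937

Risk-neutral probability p* = (R−d)/(u−d) = (1.01−0.77)/(1.06−0.77) = 0.8276.
Terminal values V(2,·): V(2,0)=29.7600, V(2,1)=10.0100, V(2,2)=12.5500
(1,0): S=22.3300. Δ = (V_up−V_dn)/(S_up−S_dn) = (10.0100−29.7600)/(23.6698−17.1941) = -3.0499. V = [p*·10.0100 + (1−p*)·29.7600]/1.01 = 13.2823. B = V − Δ·S = 81.3858.
(1,1): S=30.7400. Δ = (V_up−V_dn)/(S_up−S_dn) = (12.5500−10.0100)/(32.5844−23.6698) = 0.2849. V = [p*·12.5500 + (1−p*)·10.0100]/1.01 = 11.9921. B = V − Δ·S = 3.2335.
(0,0): S=29.0000. Δ = (V_up−V_dn)/(S_up−S_dn) = (11.9921−13.2823)/(30.7400−22.3300) = -0.1534. V = [p*·11.9921 + (1−p*)·13.2823]/1.01 = 12.0937. B = V − Δ·S = 16.5426.
Self-financing check: at every node Δ·S+B equals the discounted successor values.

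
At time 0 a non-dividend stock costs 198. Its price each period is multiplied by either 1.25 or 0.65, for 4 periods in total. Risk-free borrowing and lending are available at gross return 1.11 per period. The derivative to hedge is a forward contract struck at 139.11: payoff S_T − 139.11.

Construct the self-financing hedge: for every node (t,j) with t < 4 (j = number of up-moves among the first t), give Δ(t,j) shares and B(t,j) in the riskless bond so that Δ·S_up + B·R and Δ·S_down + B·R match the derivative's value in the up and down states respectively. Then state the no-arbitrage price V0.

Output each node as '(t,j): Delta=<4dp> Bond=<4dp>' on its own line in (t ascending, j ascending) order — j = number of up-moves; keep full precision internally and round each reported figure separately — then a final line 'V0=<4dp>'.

Under the risk-neutral measure, an up-move has probability p* = (R−d)/(u−d) = 0.7667 and values discount at R = 1.11.
At expiry t=4: V(4,0)=-103.7658, V(4,1)=-71.1403, V(4,2)=-8.3991, V(4,3)=112.2572, V(4,4)=344.2884
  t=3,j=0: stock 54.3758 → up 67.9697 (V=-71.1403), down 35.3442 (V=-103.7658). Price -70.9486; hedge Δ=1.0000, bond B=-125.3243.
  t=3,j=1: stock 104.5688 → up 130.7109 (V=-8.3991), down 67.9697 (V=-71.1403). Price -20.7556; hedge Δ=1.0000, bond B=-125.3243.
  t=3,j=2: stock 201.0938 → up 251.3672 (V=112.2572), down 130.7109 (V=-8.3991). Price 75.7694; hedge Δ=1.0000, bond B=-125.3243.
  t=3,j=3: stock 386.7188 → up 483.3984 (V=344.2884), down 251.3672 (V=112.2572). Price 261.3944; hedge Δ=1.0000, bond B=-125.3243.
  t=2,j=0: stock 83.6550 → up 104.5688 (V=-20.7556), down 54.3758 (V=-70.9486). Price -29.2498; hedge Δ=1.0000, bond B=-112.9048.
  t=2,j=1: stock 160.8750 → up 201.0938 (V=75.7694), down 104.5688 (V=-20.7556). Price 47.9702; hedge Δ=1.0000, bond B=-112.9048.
  t=2,j=2: stock 309.3750 → up 386.7188 (V=261.3944), down 201.0938 (V=75.7694). Price 196.4702; hedge Δ=1.0000, bond B=-112.9048.
  t=1,j=0: stock 128.7000 → up 160.8750 (V=47.9702), down 83.6550 (V=-29.2498). Price 26.9840; hedge Δ=1.0000, bond B=-101.7160.
  t=1,j=1: stock 247.5000 → up 309.3750 (V=196.4702), down 160.8750 (V=47.9702). Price 145.7840; hedge Δ=1.0000, bond B=-101.7160.
  t=0,j=0: stock 198.0000 → up 247.5000 (V=145.7840), down 128.7000 (V=26.9840). Price 106.3639; hedge Δ=1.0000, bond B=-91.6361.
Check: Δ(0,0)·S0 + B(0,0) = 106.3639 = V0.

(0,0): Delta=1.0000 Bond=-91.6361
(1,0): Delta=1.0000 Bond=-101.7160
(1,1): Delta=1.0000 Bond=-101.7160
(2,0): Delta=1.0000 Bond=-112.9048
(2,1): Delta=1.0000 Bond=-112.9048
(2,2): Delta=1.0000 Bond=-112.9048
(3,0): Delta=1.0000 Bond=-125.3243
(3,1): Delta=1.0000 Bond=-125.3243
(3,2): Delta=1.0000 Bond=-125.3243
(3,3): Delta=1.0000 Bond=-125.3243
V0=106.3639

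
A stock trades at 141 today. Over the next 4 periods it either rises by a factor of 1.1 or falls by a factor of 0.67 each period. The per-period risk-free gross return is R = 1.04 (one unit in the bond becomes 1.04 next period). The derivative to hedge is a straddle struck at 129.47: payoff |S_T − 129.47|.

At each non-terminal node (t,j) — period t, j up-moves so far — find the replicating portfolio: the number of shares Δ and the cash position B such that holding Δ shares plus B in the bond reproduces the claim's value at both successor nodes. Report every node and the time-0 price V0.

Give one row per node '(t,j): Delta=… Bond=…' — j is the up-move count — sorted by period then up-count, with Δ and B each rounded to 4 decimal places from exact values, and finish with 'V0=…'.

Under the risk-neutral measure, an up-move has probability p* = (R−d)/(u−d) = 0.8605 and values discount at R = 1.04.
Payoff layer (t=4): V(4,0)=101.0569, V(4,1)=82.8217, V(4,2)=52.8832, V(4,3)=3.7304, V(4,4)=76.9681
(3,0): S=42.4076. Δ = (V_up−V_dn)/(S_up−S_dn) = (82.8217−101.0569)/(46.6483−28.4131) = -1.0000. V = [p*·82.8217 + (1−p*)·101.0569]/1.04 = 82.0828. B = V − Δ·S = 124.4904.
(3,1): S=69.6244. Δ = (V_up−V_dn)/(S_up−S_dn) = (52.8832−82.8217)/(76.5868−46.6483) = -1.0000. V = [p*·52.8832 + (1−p*)·82.8217]/1.04 = 54.8660. B = V − Δ·S = 124.4904.
(3,2): S=114.3087. Δ = (V_up−V_dn)/(S_up−S_dn) = (3.7304−52.8832)/(125.7396−76.5868) = -1.0000. V = [p*·3.7304 + (1−p*)·52.8832]/1.04 = 10.1817. B = V − Δ·S = 124.4904.
(3,3): S=187.6710. Δ = (V_up−V_dn)/(S_up−S_dn) = (76.9681−3.7304)/(206.4381−125.7396) = 0.9075. V = [p*·76.9681 + (1−p*)·3.7304]/1.04 = 64.1816. B = V − Δ·S = -106.1385.
(2,0): S=63.2949. Δ = (V_up−V_dn)/(S_up−S_dn) = (54.8660−82.0828)/(69.6244−42.4076) = -1.0000. V = [p*·54.8660 + (1−p*)·82.0828]/1.04 = 56.4074. B = V − Δ·S = 119.7023.
(2,1): S=103.9170. Δ = (V_up−V_dn)/(S_up−S_dn) = (10.1817−54.8660)/(114.3087−69.6244) = -1.0000. V = [p*·10.1817 + (1−p*)·54.8660]/1.04 = 15.7853. B = V − Δ·S = 119.7023.
(2,2): S=170.6100. Δ = (V_up−V_dn)/(S_up−S_dn) = (64.1816−10.1817)/(187.6710−114.3087) = 0.7361. V = [p*·64.1816 + (1−p*)·10.1817]/1.04 = 54.4680. B = V − Δ·S = -71.1132.
(1,0): S=94.4700. Δ = (V_up−V_dn)/(S_up−S_dn) = (15.7853−56.4074)/(103.9170−63.2949) = -1.0000. V = [p*·15.7853 + (1−p*)·56.4074]/1.04 = 20.6284. B = V − Δ·S = 115.0984.
(1,1): S=155.1000. Δ = (V_up−V_dn)/(S_up−S_dn) = (54.4680−15.7853)/(170.6100−103.9170) = 0.5800. V = [p*·54.4680 + (1−p*)·15.7853]/1.04 = 47.1831. B = V − Δ·S = -42.7767.
(0,0): S=141.0000. Δ = (V_up−V_dn)/(S_up−S_dn) = (47.1831−20.6284)/(155.1000−94.4700) = 0.4380. V = [p*·47.1831 + (1−p*)·20.6284]/1.04 = 41.8056. B = V − Δ·S = -19.9497.
The time-0 hedge costs 41.8056, which is the no-arbitrage price.

(0,0): Delta=0.4380 Bond=-19.9497
(1,0): Delta=-1.0000 Bond=115.0984
(1,1): Delta=0.5800 Bond=-42.7767
(2,0): Delta=-1.0000 Bond=119.7023
(2,1): Delta=-1.0000 Bond=119.7023
(2,2): Delta=0.7361 Bond=-71.1132
(3,0): Delta=-1.0000 Bond=124.4904
(3,1): Delta=-1.0000 Bond=124.4904
(3,2): Delta=-1.0000 Bond=124.4904
(3,3): Delta=0.9075 Bond=-106.1385
V0=41.8056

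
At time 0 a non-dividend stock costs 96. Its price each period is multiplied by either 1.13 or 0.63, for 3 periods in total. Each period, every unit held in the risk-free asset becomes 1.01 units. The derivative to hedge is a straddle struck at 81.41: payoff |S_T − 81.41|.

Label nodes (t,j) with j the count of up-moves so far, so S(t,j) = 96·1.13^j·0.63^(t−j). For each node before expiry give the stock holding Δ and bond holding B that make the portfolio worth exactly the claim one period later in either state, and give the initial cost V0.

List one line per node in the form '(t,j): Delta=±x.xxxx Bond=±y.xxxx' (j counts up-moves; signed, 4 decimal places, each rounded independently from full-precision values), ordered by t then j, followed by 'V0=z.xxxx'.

The replicating-portfolio and risk-neutral prices coincide; use p* = (1.01−0.63)/(1.13−0.63) = 0.7600 for the latter.
At expiry t=3: V(3,0)=57.4055, V(3,1)=38.3543, V(3,2)=4.1831, V(3,3)=57.1081
(2,0): S=38.1024. Δ = (V_up−V_dn)/(S_up−S_dn) = (38.3543−57.4055)/(43.0557−24.0045) = -1.0000. V = [p*·38.3543 + (1−p*)·57.4055]/1.01 = 42.5016. B = V − Δ·S = 80.6040.
(2,1): S=68.3424. Δ = (V_up−V_dn)/(S_up−S_dn) = (4.1831−38.3543)/(77.2269−43.0557) = -1.0000. V = [p*·4.1831 + (1−p*)·38.3543]/1.01 = 12.2616. B = V − Δ·S = 80.6040.
(2,2): S=122.5824. Δ = (V_up−V_dn)/(S_up−S_dn) = (57.1081−4.1831)/(138.5181−77.2269) = 0.8635. V = [p*·57.1081 + (1−p*)·4.1831]/1.01 = 43.9664. B = V − Δ·S = -61.8836.
(1,0): S=60.4800. Δ = (V_up−V_dn)/(S_up−S_dn) = (12.2616−42.5016)/(68.3424−38.1024) = -1.0000. V = [p*·12.2616 + (1−p*)·42.5016]/1.01 = 19.3259. B = V − Δ·S = 79.8059.
(1,1): S=108.4800. Δ = (V_up−V_dn)/(S_up−S_dn) = (43.9664−12.2616)/(122.5824−68.3424) = 0.5845. V = [p*·43.9664 + (1−p*)·12.2616]/1.01 = 35.9973. B = V − Δ·S = -27.4125.
(0,0): S=96.0000. Δ = (V_up−V_dn)/(S_up−S_dn) = (35.9973−19.3259)/(108.4800−60.4800) = 0.3473. V = [p*·35.9973 + (1−p*)·19.3259]/1.01 = 31.6794. B = V − Δ·S = -1.6634.
The time-0 hedge costs 31.6794, which is the no-arbitrage price.

(0,0): Delta=0.3473 Bond=-1.6634
(1,0): Delta=-1.0000 Bond=79.8059
(1,1): Delta=0.5845 Bond=-27.4125
(2,0): Delta=-1.0000 Bond=80.6040
(2,1): Delta=-1.0000 Bond=80.6040
(2,2): Delta=0.8635 Bond=-61.8836
V0=31.6794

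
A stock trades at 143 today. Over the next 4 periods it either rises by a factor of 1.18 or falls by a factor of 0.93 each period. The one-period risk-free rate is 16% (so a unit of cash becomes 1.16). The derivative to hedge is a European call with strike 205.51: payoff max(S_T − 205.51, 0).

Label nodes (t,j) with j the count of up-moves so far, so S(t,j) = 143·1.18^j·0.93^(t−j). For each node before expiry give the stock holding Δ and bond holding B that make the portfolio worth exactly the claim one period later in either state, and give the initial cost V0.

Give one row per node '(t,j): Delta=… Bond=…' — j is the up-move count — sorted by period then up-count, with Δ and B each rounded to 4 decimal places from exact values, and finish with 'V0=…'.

No-arbitrage ⇒ martingale measure with p* = (R−d)/(u−d) = 0.9200.
Payoff layer (t=4): V(4,0)=0.0000, V(4,1)=0.0000, V(4,2)=0.0000, V(4,3)=12.9968, V(4,4)=71.7352
(3,0): S=115.0231. Δ = (V_up−V_dn)/(S_up−S_dn) = (0.0000−0.0000)/(135.7272−106.9714) = 0.0000. V = [p*·0.0000 + (1−p*)·0.0000]/1.16 = 0.0000. B = V − Δ·S = 0.0000.
(3,1): S=145.9432. Δ = (V_up−V_dn)/(S_up−S_dn) = (0.0000−0.0000)/(172.2130−135.7272) = 0.0000. V = [p*·0.0000 + (1−p*)·0.0000]/1.16 = 0.0000. B = V − Δ·S = 0.0000.
(3,2): S=185.1753. Δ = (V_up−V_dn)/(S_up−S_dn) = (12.9968−0.0000)/(218.5068−172.2130) = 0.2807. V = [p*·12.9968 + (1−p*)·0.0000]/1.16 = 10.3078. B = V − Δ·S = -41.6795.
(3,3): S=234.9536. Δ = (V_up−V_dn)/(S_up−S_dn) = (71.7352−12.9968)/(277.2452−218.5068) = 1.0000. V = [p*·71.7352 + (1−p*)·12.9968]/1.16 = 57.7898. B = V − Δ·S = -177.1638.
(2,0): S=123.6807. Δ = (V_up−V_dn)/(S_up−S_dn) = (0.0000−0.0000)/(145.9432−115.0231) = 0.0000. V = [p*·0.0000 + (1−p*)·0.0000]/1.16 = 0.0000. B = V − Δ·S = 0.0000.
(2,1): S=156.9282. Δ = (V_up−V_dn)/(S_up−S_dn) = (10.3078−0.0000)/(185.1753−145.9432) = 0.2627. V = [p*·10.3078 + (1−p*)·0.0000]/1.16 = 8.1752. B = V − Δ·S = -33.0561.
(2,2): S=199.1132. Δ = (V_up−V_dn)/(S_up−S_dn) = (57.7898−10.3078)/(234.9536−185.1753) = 0.9539. V = [p*·57.7898 + (1−p*)·10.3078]/1.16 = 46.5442. B = V − Δ·S = -143.3837.
(1,0): S=132.9900. Δ = (V_up−V_dn)/(S_up−S_dn) = (8.1752−0.0000)/(156.9282−123.6807) = 0.2459. V = [p*·8.1752 + (1−p*)·0.0000]/1.16 = 6.4838. B = V − Δ·S = -26.2169.
(1,1): S=168.7400. Δ = (V_up−V_dn)/(S_up−S_dn) = (46.5442−8.1752)/(199.1132−156.9282) = 0.9095. V = [p*·46.5442 + (1−p*)·8.1752]/1.16 = 37.4781. B = V − Δ·S = -115.9978.
(0,0): S=143.0000. Δ = (V_up−V_dn)/(S_up−S_dn) = (37.4781−6.4838)/(168.7400−132.9900) = 0.8670. V = [p*·37.4781 + (1−p*)·6.4838]/1.16 = 30.1712. B = V − Δ·S = -93.8063.
The time-0 hedge costs 30.1712, which is the no-arbitrage price.

(0,0): Delta=0.8670 Bond=-93.8063
(1,0): Delta=0.2459 Bond=-26.2169
(1,1): Delta=0.9095 Bond=-115.9978
(2,0): Delta=0.0000 Bond=0.0000
(2,1): Delta=0.2627 Bond=-33.0561
(2,2): Delta=0.9539 Bond=-143.3837
(3,0): Delta=0.0000 Bond=0.0000
(3,1): Delta=0.0000 Bond=0.0000
(3,2): Delta=0.2807 Bond=-41.6795
(3,3): Delta=1.0000 Bond=-177.1638
V0=30.1712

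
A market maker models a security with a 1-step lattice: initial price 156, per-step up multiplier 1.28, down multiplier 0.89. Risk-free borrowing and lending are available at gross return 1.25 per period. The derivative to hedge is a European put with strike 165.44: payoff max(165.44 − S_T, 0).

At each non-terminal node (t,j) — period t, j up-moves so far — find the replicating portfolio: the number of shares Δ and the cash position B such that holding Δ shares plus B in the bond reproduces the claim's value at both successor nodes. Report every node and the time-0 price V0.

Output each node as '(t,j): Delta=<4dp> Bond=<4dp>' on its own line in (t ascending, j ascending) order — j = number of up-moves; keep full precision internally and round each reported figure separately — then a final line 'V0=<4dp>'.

(0,0): Delta=-0.4372 Bond=69.8421
V0=1.6369

Since d<R<u, set p* = (R−d)/(u−d) = 0.9231; price each node as the discounted p*-expectation of its children.
Payoff layer (t=1): V(1,0)=26.6000, V(1,1)=0.0000
Node (0,0) S=156.0000: V=(p*·0.0000+(1−p*)·26.6000)/1.25=1.6369; Δ=(0.0000−26.6000)/(199.6800−138.8400)=-0.4372; B=V−Δ·S=69.8421
Self-financing check: at every node Δ·S+B equals the discounted successor values.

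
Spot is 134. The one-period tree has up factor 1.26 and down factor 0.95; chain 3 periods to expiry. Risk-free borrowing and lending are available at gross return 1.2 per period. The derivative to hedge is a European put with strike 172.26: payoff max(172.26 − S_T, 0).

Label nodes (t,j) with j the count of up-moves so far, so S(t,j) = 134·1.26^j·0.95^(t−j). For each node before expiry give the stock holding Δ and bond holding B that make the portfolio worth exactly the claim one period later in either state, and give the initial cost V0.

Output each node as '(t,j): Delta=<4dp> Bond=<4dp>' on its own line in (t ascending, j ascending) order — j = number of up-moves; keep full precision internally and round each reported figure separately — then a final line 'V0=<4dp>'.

(0,0): Delta=-0.1272 Bond=18.3333
(1,0): Delta=-0.4918 Bond=68.4099
(1,1): Delta=-0.0613 Bond=10.8616
(2,0): Delta=-1.0000 Bond=143.5500
(2,1): Delta=-0.3999 Bond=67.3419
(2,2): Delta=0.0000 Bond=0.0000
V0=1.2835

Since d<R<u, set p* = (R−d)/(u−d) = 0.8065; price each node as the discounted p*-expectation of its children.
At expiry t=3: V(3,0)=57.3718, V(3,1)=19.8819, V(3,2)=0.0000, V(3,3)=0.0000
(2,0): S=120.9350. Δ = (V_up−V_dn)/(S_up−S_dn) = (19.8819−57.3718)/(152.3781−114.8882) = -1.0000. V = [p*·19.8819 + (1−p*)·57.3718]/1.2 = 22.6150. B = V − Δ·S = 143.5500.
(2,1): S=160.3980. Δ = (V_up−V_dn)/(S_up−S_dn) = (0.0000−19.8819)/(202.1015−152.3781) = -0.3999. V = [p*·0.0000 + (1−p*)·19.8819]/1.2 = 3.2068. B = V − Δ·S = 67.3419.
(2,2): S=212.7384. Δ = (V_up−V_dn)/(S_up−S_dn) = (0.0000−0.0000)/(268.0504−202.1015) = 0.0000. V = [p*·0.0000 + (1−p*)·0.0000]/1.2 = 0.0000. B = V − Δ·S = 0.0000.
(1,0): S=127.3000. Δ = (V_up−V_dn)/(S_up−S_dn) = (3.2068−22.6150)/(160.3980−120.9350) = -0.4918. V = [p*·3.2068 + (1−p*)·22.6150]/1.2 = 5.8027. B = V − Δ·S = 68.4099.
(1,1): S=168.8400. Δ = (V_up−V_dn)/(S_up−S_dn) = (0.0000−3.2068)/(212.7384−160.3980) = -0.0613. V = [p*·0.0000 + (1−p*)·3.2068]/1.2 = 0.5172. B = V − Δ·S = 10.8616.
(0,0): S=134.0000. Δ = (V_up−V_dn)/(S_up−S_dn) = (0.5172−5.8027)/(168.8400−127.3000) = -0.1272. V = [p*·0.5172 + (1−p*)·5.8027]/1.2 = 1.2835. B = V − Δ·S = 18.3333.
Each (Δ,B) replicates both successor values, so the strategy is self-financing and V0 is arbitrage-free.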